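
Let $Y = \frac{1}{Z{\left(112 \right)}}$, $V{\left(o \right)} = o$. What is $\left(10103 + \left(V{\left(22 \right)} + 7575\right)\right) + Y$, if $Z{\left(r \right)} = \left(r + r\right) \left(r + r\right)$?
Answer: $\frac{888115201}{50176} \approx 17700.0$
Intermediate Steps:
$Z{\left(r \right)} = 4 r^{2}$ ($Z{\left(r \right)} = 2 r 2 r = 4 r^{2}$)
$Y = \frac{1}{50176}$ ($Y = \frac{1}{4 \cdot 112^{2}} = \frac{1}{4 \cdot 12544} = \frac{1}{50176} \approx 1.993 \cdot 10^{-5}$)
$\left(10103 + \left(V{\left(22 \right)} + 7575\right)\right) + Y = \left(10103 + \left(22 + 7575\right)\right) + \frac{1}{50176} = \left(10103 + 7597\right) + \frac{1}{50176} = 17700 + \frac{1}{50176} = \frac{888115201}{50176}$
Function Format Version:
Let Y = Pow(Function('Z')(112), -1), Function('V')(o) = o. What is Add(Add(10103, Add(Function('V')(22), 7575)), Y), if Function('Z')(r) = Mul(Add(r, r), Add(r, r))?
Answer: Rational(888115201, 50176) ≈ 17700.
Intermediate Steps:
Function('Z')(r) = Mul(4, Pow(r, 2)) (Function('Z')(r) = Mul(Mul(2, r), Mul(2, r)) = Mul(4, Pow(r, 2)))
Y = Rational(1, 50176) (Y = Pow(Mul(4, Pow(112, 2)), -1) = Pow(Mul(4, 12544), -1) = Pow(50176, -1) = Rational(1, 50176) ≈ 1.9930e-5)
Add(Add(10103, Add(Function('V')(22), 7575)), Y) = Add(Add(10103, Add(22, 7575)), Rational(1, 50176)) = Add(Add(10103, 7597), Rational(1, 50176)) = Add(17700, Rational(1, 50176)) = Rational(888115201, 50176)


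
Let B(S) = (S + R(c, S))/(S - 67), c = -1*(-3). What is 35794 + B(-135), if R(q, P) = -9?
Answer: 3615266/101 ≈ 35795.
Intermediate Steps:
c = 3
B(S) = (-9 + S)/(-67 + S) (B(S) = (S - 9)/(S - 67) = (-9 + S)/(-67 + S))
35794 + B(-135) = 35794 + (-9 - 135)/(-67 - 135) = 35794 - 144/(-202) = 35794 - 1/202*(-144) = 35794 + 72/101 = 3615266/101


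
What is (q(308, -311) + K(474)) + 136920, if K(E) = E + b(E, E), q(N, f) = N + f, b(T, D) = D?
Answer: 137865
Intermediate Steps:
K(E) = 2*E (K(E) = E + E = 2*E)
(q(308, -311) + K(474)) + 136920 = ((308 - 311) + 2*474) + 136920 = (-3 + 948) + 136920 = 945 + 136920 = 137865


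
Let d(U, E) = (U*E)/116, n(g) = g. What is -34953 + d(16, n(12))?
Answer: -1013589/29 ≈ -34951.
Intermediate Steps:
d(U, E) = E*U/116 (d(U, E) = (E*U)*(1/116) = E*U/116)
-34953 + d(16, n(12)) = -34953 + (1/116)*12*16 = -34953 + 48/29 = -1013589/29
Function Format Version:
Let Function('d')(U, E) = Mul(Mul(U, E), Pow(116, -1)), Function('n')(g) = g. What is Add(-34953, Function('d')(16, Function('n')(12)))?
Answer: Rational(-1013589, 29) ≈ -34951.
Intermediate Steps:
Function('d')(U, E) = Mul(Rational(1, 116), E, U) (Function('d')(U, E) = Mul(Mul(E, U), Rational(1, 116)) = Mul(Rational(1, 116), E, U))
Add(-34953, Function('d')(16, Function('n')(12))) = Add(-34953, Mul(Rational(1, 116), 12, 16)) = Add(-34953, Rational(48, 29)) = Rational(-1013589, 29)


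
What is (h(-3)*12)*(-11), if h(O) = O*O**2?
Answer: 3564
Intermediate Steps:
h(O) = O**3
(h(-3)*12)*(-11) = ((-3)**3*12)*(-11) = -27*12*(-11) = -324*(-11) = 3564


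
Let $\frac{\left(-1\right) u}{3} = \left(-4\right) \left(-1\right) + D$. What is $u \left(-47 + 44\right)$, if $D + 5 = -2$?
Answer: $-27$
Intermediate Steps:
$D = -7$ ($D = -5 - 2 = -7$)
$u = 9$ ($u = - 3 \left(\left(-4\right) \left(-1\right) - 7\right) = - 3 \left(4 - 7\right) = \left(-3\right) \left(-3\right) = 9$)
$u \left(-47 + 44\right) = 9 \left(-47 + 44\right) = 9 \left(-3\right) = -27$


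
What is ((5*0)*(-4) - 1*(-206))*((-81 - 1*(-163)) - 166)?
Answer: -17304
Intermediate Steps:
((5*0)*(-4) - 1*(-206))*((-81 - 1*(-163)) - 166) = (0*(-4) + 206)*((-81 + 163) - 166) = (0 + 206)*(82 - 166) = 206*(-84) = -17304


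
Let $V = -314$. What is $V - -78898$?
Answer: $78584$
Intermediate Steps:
$V - -78898 = -314 - -78898 = -314 + 78898 = 78584$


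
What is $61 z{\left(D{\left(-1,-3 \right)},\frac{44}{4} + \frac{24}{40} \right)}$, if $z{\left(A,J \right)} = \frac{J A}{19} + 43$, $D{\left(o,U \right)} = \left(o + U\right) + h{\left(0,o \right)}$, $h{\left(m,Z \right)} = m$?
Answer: $\frac{235033}{95} \approx 2474.0$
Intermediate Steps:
$D{\left(o,U \right)} = U + o$ ($D{\left(o,U \right)} = \left(o + U\right) + 0 = \left(U + o\right) + 0 = U + o$)
$z{\left(A,J \right)} = 43 + \frac{A J}{19}$ ($z{\left(A,J \right)} = A J \frac{1}{19} + 43 = \frac{A J}{19} + 43 = 43 + \frac{A J}{19}$)
$61 z{\left(D{\left(-1,-3 \right)},\frac{44}{4} + \frac{24}{40} \right)} = 61 \left(43 + \frac{\left(-3 - 1\right) \left(\frac{44}{4} + \frac{24}{40}\right)}{19}\right) = 61 \left(43 + \frac{1}{19} \left(-4\right) \left(44 \cdot \frac{1}{4} + 24 \cdot \frac{1}{40}\right)\right) = 61 \left(43 + \frac{1}{19} \left(-4\right) \left(11 + \frac{3}{5}\right)\right) = 61 \left(43 + \frac{1}{19} \left(-4\right) \frac{58}{5}\right) = 61 \left(43 - \frac{232}{95}\right) = 61 \cdot \frac{3853}{95} = \frac{235033}{95}$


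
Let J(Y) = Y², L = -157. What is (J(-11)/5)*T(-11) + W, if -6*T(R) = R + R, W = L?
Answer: -1024/15 ≈ -68.267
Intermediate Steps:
W = -157
T(R) = -R/3 (T(R) = -(R + R)/6 = -R/3)
(J(-11)/5)*T(-11) + W = ((-11)²/5)*(-⅓*(-11)) - 157 = (121*(⅕))*(11/3) - 157 = (121/5)*(11/3) - 157 = 1331/15 - 157 = -1024/15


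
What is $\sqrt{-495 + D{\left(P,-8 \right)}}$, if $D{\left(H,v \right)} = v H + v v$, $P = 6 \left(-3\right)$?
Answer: $i \sqrt{287} \approx 16.941 i$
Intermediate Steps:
$P = -18$
$D{\left(H,v \right)} = v^{2} + H v$ ($D{\left(H,v \right)} = H v + v^{2} = v^{2} + H v$)
$\sqrt{-495 + D{\left(P,-8 \right)}} = \sqrt{-495 - 8 \left(-18 - 8\right)} = \sqrt{-495 - -208} = \sqrt{-495 + 208} = \sqrt{-287} = i \sqrt{287}$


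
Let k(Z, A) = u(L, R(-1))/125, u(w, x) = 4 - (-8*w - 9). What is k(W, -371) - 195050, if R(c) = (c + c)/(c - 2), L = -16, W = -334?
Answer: -4876273/25 ≈ -1.9505e+5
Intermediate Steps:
R(c) = 2*c/(-2 + c) (R(c) = (2*c)/(-2 + c) = 2*c/(-2 + c))
u(w, x) = 13 + 8*w (u(w, x) = 4 - (-9 - 8*w) = 4 + (9 + 8*w) = 13 + 8*w)
k(Z, A) = -23/25 (k(Z, A) = (13 + 8*(-16))/125 = (13 - 128)*(1/125) = -115*1/125 = -23/25)
k(W, -371) - 195050 = -23/25 - 195050 = -4876273/25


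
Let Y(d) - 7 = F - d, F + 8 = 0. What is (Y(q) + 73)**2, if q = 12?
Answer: 3600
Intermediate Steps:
F = -8 (F = -8 + 0 = -8)
Y(d) = -1 - d (Y(d) = 7 + (-8 - d) = -1 - d)
(Y(q) + 73)**2 = ((-1 - 1*12) + 73)**2 = ((-1 - 12) + 73)**2 = (-13 + 73)**2 = 60**2 = 3600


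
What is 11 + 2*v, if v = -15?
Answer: -19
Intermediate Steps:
11 + 2*v = 11 + 2*(-15) = 11 - 30 = -19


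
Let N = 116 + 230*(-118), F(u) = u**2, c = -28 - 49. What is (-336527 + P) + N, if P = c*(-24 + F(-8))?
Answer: -366631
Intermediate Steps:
c = -77
N = -27024 (N = 116 - 27140 = -27024)
P = -3080 (P = -77*(-24 + (-8)**2) = -77*(-24 + 64) = -77*40 = -3080)
(-336527 + P) + N = (-336527 - 3080) - 27024 = -339607 - 27024 = -366631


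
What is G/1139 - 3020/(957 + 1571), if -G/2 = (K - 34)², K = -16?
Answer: -4019945/719848 ≈ -5.5844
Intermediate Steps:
G = -5000 (G = -2*(-16 - 34)² = -2*(-50)² = -2*2500 = -5000)
G/1139 - 3020/(957 + 1571) = -5000/1139 - 3020/(957 + 1571) = -5000*1/1139 - 3020/2528 = -5000/1139 - 3020*1/2528 = -5000/1139 - 755/632 = -4019945/719848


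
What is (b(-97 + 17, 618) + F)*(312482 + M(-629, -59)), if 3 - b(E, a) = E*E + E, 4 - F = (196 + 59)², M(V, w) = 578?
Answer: -22333074280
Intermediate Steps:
F = -65021 (F = 4 - (196 + 59)² = 4 - 1*255² = 4 - 1*65025 = 4 - 65025 = -65021)
b(E, a) = 3 - E - E² (b(E, a) = 3 - (E*E + E) = 3 - (E² + E) = 3 - (E + E²) = 3 + (-E - E²) = 3 - E - E²)
(b(-97 + 17, 618) + F)*(312482 + M(-629, -59)) = ((3 - (-97 + 17) - (-97 + 17)²) - 65021)*(312482 + 578) = ((3 - 1*(-80) - 1*(-80)²) - 65021)*313060 = ((3 + 80 - 1*6400) - 65021)*313060 = ((3 + 80 - 6400) - 65021)*313060 = (-6317 - 65021)*313060 = -71338*313060 = -22333074280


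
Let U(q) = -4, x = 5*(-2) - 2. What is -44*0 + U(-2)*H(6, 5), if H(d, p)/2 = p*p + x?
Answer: -104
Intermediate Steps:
x = -12 (x = -10 - 2 = -12)
H(d, p) = -24 + 2*p² (H(d, p) = 2*(p*p - 12) = 2*(p² - 12) = 2*(-12 + p²) = -24 + 2*p²)
-44*0 + U(-2)*H(6, 5) = -44*0 - 4*(-24 + 2*5²) = 0 - 4*(-24 + 2*25) = 0 - 4*(-24 + 50) = 0 - 4*26 = 0 - 104 = -104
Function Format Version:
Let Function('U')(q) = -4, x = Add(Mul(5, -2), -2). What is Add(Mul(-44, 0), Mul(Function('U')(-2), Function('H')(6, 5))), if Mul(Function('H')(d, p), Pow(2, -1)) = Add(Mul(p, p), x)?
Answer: -104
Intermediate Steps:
x = -12 (x = Add(-10, -2) = -12)
Function('H')(d, p) = Add(-24, Mul(2, Pow(p, 2))) (Function('H')(d, p) = Mul(2, Add(Mul(p, p), -12)) = Mul(2, Add(Pow(p, 2), -12)) = Mul(2, Add(-12, Pow(p, 2))) = Add(-24, Mul(2, Pow(p, 2))))
Add(Mul(-44, 0), Mul(Function('U')(-2), Function('H')(6, 5))) = Add(Mul(-44, 0), Mul(-4, Add(-24, Mul(2, Pow(5, 2))))) = Add(0, Mul(-4, Add(-24, Mul(2, 25)))) = Add(0, Mul(-4, Add(-24, 50))) = Add(0, Mul(-4, 26)) = Add(0, -104) = -104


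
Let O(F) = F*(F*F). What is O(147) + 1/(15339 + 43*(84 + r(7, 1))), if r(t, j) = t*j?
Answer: 61154420797/19252 ≈ 3.1765e+6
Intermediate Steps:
r(t, j) = j*t
O(F) = F³ (O(F) = F*F² = F³)
O(147) + 1/(15339 + 43*(84 + r(7, 1))) = 147³ + 1/(15339 + 43*(84 + 1*7)) = 3176523 + 1/(15339 + 43*(84 + 7)) = 3176523 + 1/(15339 + 43*91) = 3176523 + 1/(15339 + 3913) = 3176523 + 1/19252 = 61154420797/19252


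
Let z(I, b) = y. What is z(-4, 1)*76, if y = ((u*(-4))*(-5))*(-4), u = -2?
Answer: 12160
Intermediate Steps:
y = 160 (y = (-2*(-4)*(-5))*(-4) = (8*(-5))*(-4) = -40*(-4) = 160)
z(I, b) = 160
z(-4, 1)*76 = 160*76 = 12160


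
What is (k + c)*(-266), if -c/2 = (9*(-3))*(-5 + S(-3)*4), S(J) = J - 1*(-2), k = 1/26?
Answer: 1680455/13 ≈ 1.2927e+5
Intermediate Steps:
k = 1/26 ≈ 0.038462
S(J) = 2 + J (S(J) = J + 2 = 2 + J)
c = -486 (c = -2*9*(-3)*(-5 + (2 - 3)*4) = -(-54)*(-5 - 1*4) = -(-54)*(-5 - 4) = -(-54)*(-9) = -2*243 = -486)
(k + c)*(-266) = (1/26 - 486)*(-266) = -12635/26*(-266) = 1680455/13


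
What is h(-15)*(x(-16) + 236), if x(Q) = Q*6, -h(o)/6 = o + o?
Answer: 25200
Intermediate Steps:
h(o) = -12*o (h(o) = -6*(o + o) = -12*o)
x(Q) = 6*Q
h(-15)*(x(-16) + 236) = (-12*(-15))*(6*(-16) + 236) = 180*(-96 + 236) = 180*140 = 25200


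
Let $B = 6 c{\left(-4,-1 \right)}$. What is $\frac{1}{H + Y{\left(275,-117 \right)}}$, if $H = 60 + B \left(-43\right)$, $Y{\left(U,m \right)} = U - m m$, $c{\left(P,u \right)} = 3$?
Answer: $- \frac{1}{14128} \approx -7.0781 \cdot 10^{-5}$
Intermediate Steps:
$Y{\left(U,m \right)} = U - m^{2}$
$B = 18$ ($B = 6 \cdot 3 = 18$)
$H = -714$ ($H = 60 + 18 \left(-43\right) = 60 - 774 = -714$)
$\frac{1}{H + Y{\left(275,-117 \right)}} = \frac{1}{-714 + \left(275 - \left(-117\right)^{2}\right)} = \frac{1}{-714 + \left(275 - 13689\right)} = \frac{1}{-714 - 13414} = \frac{1}{-14128} = - \frac{1}{14128}$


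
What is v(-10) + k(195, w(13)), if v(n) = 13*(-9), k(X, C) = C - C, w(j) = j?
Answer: -117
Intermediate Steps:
k(X, C) = 0
v(n) = -117
v(-10) + k(195, w(13)) = -117 + 0 = -117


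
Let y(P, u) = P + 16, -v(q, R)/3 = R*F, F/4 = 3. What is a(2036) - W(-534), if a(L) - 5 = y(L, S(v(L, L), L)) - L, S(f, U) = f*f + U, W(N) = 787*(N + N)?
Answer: 840537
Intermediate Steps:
F = 12 (F = 4*3 = 12)
W(N) = 1574*N (W(N) = 787*(2*N) = 1574*N)
v(q, R) = -36*R (v(q, R) = -3*R*12 = -36*R)
S(f, U) = U + f² (S(f, U) = f² + U = U + f²)
y(P, u) = 16 + P
a(L) = 21 (a(L) = 5 + ((16 + L) - L) = 5 + 16 = 21)
a(2036) - W(-534) = 21 - 1574*(-534) = 21 - 1*(-840516) = 21 + 840516 = 840537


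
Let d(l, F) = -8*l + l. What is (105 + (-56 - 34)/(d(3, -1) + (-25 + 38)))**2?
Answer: 216225/16 ≈ 13514.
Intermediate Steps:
d(l, F) = -7*l
(105 + (-56 - 34)/(d(3, -1) + (-25 + 38)))**2 = (105 + (-56 - 34)/(-7*3 + (-25 + 38)))**2 = (105 - 90/(-21 + 13))**2 = (105 - 90/(-8))**2 = (105 - 90*(-1/8))**2 = (105 + 45/4)**2 = (465/4)**2 = 216225/16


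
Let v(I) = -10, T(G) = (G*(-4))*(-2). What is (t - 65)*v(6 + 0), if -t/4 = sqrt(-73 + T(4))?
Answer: 650 + 40*I*sqrt(41) ≈ 650.0 + 256.13*I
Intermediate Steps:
T(G) = 8*G (T(G) = -4*G*(-2) = 8*G)
t = -4*I*sqrt(41) (t = -4*sqrt(-73 + 8*4) = -4*sqrt(-73 + 32) = -4*I*sqrt(41) ≈ -25.612*I)
(t - 65)*v(6 + 0) = (-4*I*sqrt(41) - 65)*(-10) = (-65 - 4*I*sqrt(41))*(-10) = 650 + 40*I*sqrt(41)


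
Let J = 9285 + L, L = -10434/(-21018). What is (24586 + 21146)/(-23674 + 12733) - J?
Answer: -118679711550/12775441 ≈ -9289.7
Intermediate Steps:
L = 1739/3503 (L = -10434*(-1/21018) = 1739/3503 ≈ 0.49643)
J = 32527094/3503 (J = 9285 + 1739/3503 = 32527094/3503 ≈ 9285.5)
(24586 + 21146)/(-23674 + 12733) - J = (24586 + 21146)/(-23674 + 12733) - 1*32527094/3503 = 45732/(-10941) - 32527094/3503 = 45732*(-1/10941) - 32527094/3503 = -15244/3647 - 32527094/3503 = -118679711550/12775441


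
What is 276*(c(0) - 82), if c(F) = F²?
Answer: -22632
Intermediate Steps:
276*(c(0) - 82) = 276*(0² - 82) = 276*(0 - 82) = 276*(-82) = -22632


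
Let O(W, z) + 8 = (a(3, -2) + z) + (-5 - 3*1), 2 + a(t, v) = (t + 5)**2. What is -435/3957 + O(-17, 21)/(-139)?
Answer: -108528/183341 ≈ -0.59195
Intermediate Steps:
a(t, v) = -2 + (5 + t)**2 (a(t, v) = -2 + (t + 5)**2 = -2 + (5 + t)**2)
O(W, z) = 46 + z (O(W, z) = -8 + (((-2 + (5 + 3)**2) + z) + (-5 - 3*1)) = -8 + (((-2 + 8**2) + z) + (-5 - 3)) = -8 + (((-2 + 64) + z) - 8) = -8 + ((62 + z) - 8) = -8 + (54 + z) = 46 + z)
-435/3957 + O(-17, 21)/(-139) = -435/3957 + (46 + 21)/(-139) = -435*1/3957 + 67*(-1/139) = -145/1319 - 67/139 = -108528/183341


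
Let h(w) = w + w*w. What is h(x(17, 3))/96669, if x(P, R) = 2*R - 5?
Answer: 2/96669 ≈ 2.0689e-5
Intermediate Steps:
x(P, R) = -5 + 2*R
h(w) = w + w²
h(x(17, 3))/96669 = ((-5 + 2*3)*(1 + (-5 + 2*3)))/96669 = ((-5 + 6)*(1 + (-5 + 6)))*(1/96669) = (1*(1 + 1))*(1/96669) = (1*2)*(1/96669) = 2*(1/96669) = 2/96669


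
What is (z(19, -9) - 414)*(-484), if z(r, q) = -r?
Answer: 209572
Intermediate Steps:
(z(19, -9) - 414)*(-484) = (-1*19 - 414)*(-484) = (-19 - 414)*(-484) = -433*(-484) = 209572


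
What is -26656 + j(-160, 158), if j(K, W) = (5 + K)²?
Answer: -2631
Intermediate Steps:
-26656 + j(-160, 158) = -26656 + (5 - 160)² = -26656 + (-155)² = -26656 + 24025 = -2631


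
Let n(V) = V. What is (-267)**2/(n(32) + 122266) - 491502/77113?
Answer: -18204134313/3143588558 ≈ -5.7909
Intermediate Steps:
(-267)**2/(n(32) + 122266) - 491502/77113 = (-267)**2/(32 + 122266) - 491502/77113 = 71289/122298 - 491502*1/77113 = 71289*(1/122298) - 491502/77113 = 23763/40766 - 491502/77113 = -18204134313/3143588558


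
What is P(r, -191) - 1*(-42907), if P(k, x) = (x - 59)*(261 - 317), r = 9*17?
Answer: 56907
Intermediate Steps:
r = 153
P(k, x) = 3304 - 56*x (P(k, x) = (-59 + x)*(-56) = 3304 - 56*x)
P(r, -191) - 1*(-42907) = (3304 - 56*(-191)) - 1*(-42907) = (3304 + 10696) + 42907 = 14000 + 42907 = 56907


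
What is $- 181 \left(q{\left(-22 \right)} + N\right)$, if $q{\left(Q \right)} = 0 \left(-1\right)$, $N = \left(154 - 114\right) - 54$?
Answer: $2534$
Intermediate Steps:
$N = -14$ ($N = 40 - 54 = -14$)
$q{\left(Q \right)} = 0$
$- 181 \left(q{\left(-22 \right)} + N\right) = - 181 \left(0 - 14\right) = \left(-181\right) \left(-14\right) = 2534$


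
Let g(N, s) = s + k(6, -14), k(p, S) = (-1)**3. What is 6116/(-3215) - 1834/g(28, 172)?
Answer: -6942146/549765 ≈ -12.627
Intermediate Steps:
k(p, S) = -1
g(N, s) = -1 + s (g(N, s) = s - 1 = -1 + s)
6116/(-3215) - 1834/g(28, 172) = 6116/(-3215) - 1834/(-1 + 172) = 6116*(-1/3215) - 1834/171 = -6116/3215 - 1834*1/171 = -6116/3215 - 1834/171 = -6942146/549765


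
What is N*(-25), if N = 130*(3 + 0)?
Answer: -9750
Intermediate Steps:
N = 390 (N = 130*3 = 390)
N*(-25) = 390*(-25) = -9750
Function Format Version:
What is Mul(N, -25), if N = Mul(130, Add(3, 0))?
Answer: -9750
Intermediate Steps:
N = 390 (N = Mul(130, 3) = 390)
Mul(N, -25) = Mul(390, -25) = -9750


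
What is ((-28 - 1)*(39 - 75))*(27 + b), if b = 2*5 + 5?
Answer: 43848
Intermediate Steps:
b = 15 (b = 10 + 5 = 15)
((-28 - 1)*(39 - 75))*(27 + b) = ((-28 - 1)*(39 - 75))*(27 + 15) = -29*(-36)*42 = 1044*42 = 43848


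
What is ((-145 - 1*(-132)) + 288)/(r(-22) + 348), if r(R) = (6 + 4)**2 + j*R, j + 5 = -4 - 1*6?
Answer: 275/778 ≈ 0.35347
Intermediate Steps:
j = -15 (j = -5 + (-4 - 1*6) = -5 + (-4 - 6) = -5 - 10 = -15)
r(R) = 100 - 15*R (r(R) = (6 + 4)**2 - 15*R = 10**2 - 15*R = 100 - 15*R)
((-145 - 1*(-132)) + 288)/(r(-22) + 348) = ((-145 - 1*(-132)) + 288)/((100 - 15*(-22)) + 348) = ((-145 + 132) + 288)/((100 + 330) + 348) = (-13 + 288)/(430 + 348) = 275/778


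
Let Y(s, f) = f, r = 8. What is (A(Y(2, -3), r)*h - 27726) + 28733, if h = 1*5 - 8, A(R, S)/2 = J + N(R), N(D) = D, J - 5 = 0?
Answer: 995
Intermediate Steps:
J = 5 (J = 5 + 0 = 5)
A(R, S) = 10 + 2*R (A(R, S) = 2*(5 + R) = 10 + 2*R)
h = -3 (h = 5 - 8 = -3)
(A(Y(2, -3), r)*h - 27726) + 28733 = ((10 + 2*(-3))*(-3) - 27726) + 28733 = ((10 - 6)*(-3) - 27726) + 28733 = (4*(-3) - 27726) + 28733 = (-12 - 27726) + 28733 = -27738 + 28733 = 995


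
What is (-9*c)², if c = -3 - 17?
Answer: 32400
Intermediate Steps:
c = -20
(-9*c)² = (-9*(-20))² = 180² = 32400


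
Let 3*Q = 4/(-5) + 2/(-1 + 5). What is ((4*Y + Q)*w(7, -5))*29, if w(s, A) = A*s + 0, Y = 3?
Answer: -24157/2 ≈ -12079.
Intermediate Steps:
Q = -⅒ (Q = (4/(-5) + 2/(-1 + 5))/3 = (4*(-⅕) + 2/4)/3 = (-⅘ + 2*(¼))/3 = (-⅘ + ½)/3 = (⅓)*(-3/10) = -⅒ ≈ -0.10000)
w(s, A) = A*s
((4*Y + Q)*w(7, -5))*29 = ((4*3 - ⅒)*(-5*7))*29 = ((12 - ⅒)*(-35))*29 = ((119/10)*(-35))*29 = -833/2*29 = -24157/2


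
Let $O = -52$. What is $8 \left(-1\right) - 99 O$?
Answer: $5140$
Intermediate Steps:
$8 \left(-1\right) - 99 O = 8 \left(-1\right) - -5148 = -8 + 5148 = 5140$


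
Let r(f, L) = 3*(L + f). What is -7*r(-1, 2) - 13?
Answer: -34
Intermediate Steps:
r(f, L) = 3*L + 3*f
-7*r(-1, 2) - 13 = -7*(3*2 + 3*(-1)) - 13 = -7*(6 - 3) - 13 = -7*3 - 13 = -21 - 13 = -34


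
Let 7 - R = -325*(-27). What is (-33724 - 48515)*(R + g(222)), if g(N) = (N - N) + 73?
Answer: 715068105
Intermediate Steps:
R = -8768 (R = 7 - (-325)*(-27) = 7 - 1*8775 = 7 - 8775 = -8768)
g(N) = 73 (g(N) = 0 + 73 = 73)
(-33724 - 48515)*(R + g(222)) = (-33724 - 48515)*(-8768 + 73) = -82239*(-8695) = 715068105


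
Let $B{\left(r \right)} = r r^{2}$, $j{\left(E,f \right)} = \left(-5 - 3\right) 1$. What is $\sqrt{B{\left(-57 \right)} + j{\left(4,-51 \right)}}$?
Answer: $i \sqrt{185201} \approx 430.35 i$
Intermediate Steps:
$j{\left(E,f \right)} = -8$ ($j{\left(E,f \right)} = \left(-8\right) 1 = -8$)
$B{\left(r \right)} = r^{3}$
$\sqrt{B{\left(-57 \right)} + j{\left(4,-51 \right)}} = \sqrt{\left(-57\right)^{3} - 8} = \sqrt{-185193 - 8} = \sqrt{-185201} = i \sqrt{185201}$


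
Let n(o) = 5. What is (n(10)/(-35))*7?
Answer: -1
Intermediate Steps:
(n(10)/(-35))*7 = (5/(-35))*7 = -1/35*5*7 = -⅐*7 = -1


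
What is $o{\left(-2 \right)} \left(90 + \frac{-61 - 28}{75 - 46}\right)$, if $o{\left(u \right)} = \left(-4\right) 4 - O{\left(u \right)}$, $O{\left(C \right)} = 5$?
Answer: $- \frac{52941}{29} \approx -1825.6$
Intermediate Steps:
$o{\left(u \right)} = -21$ ($o{\left(u \right)} = \left(-4\right) 4 - 5 = -16 - 5 = -21$)
$o{\left(-2 \right)} \left(90 + \frac{-61 - 28}{75 - 46}\right) = - 21 \left(90 + \frac{-61 - 28}{75 - 46}\right) = - 21 \left(90 - \frac{89}{29}\right) = \left(-21\right) \frac{2521}{29} = - \frac{52941}{29}$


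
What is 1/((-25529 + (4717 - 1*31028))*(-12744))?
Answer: 1/660648960 ≈ 1.5137e-9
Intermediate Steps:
1/((-25529 + (4717 - 1*31028))*(-12744)) = -1/12744/(-25529 + (4717 - 31028)) = -1/12744/(-25529 - 26311) = -1/12744/(-51840) = -1/51840*(-1/12744) = 1/660648960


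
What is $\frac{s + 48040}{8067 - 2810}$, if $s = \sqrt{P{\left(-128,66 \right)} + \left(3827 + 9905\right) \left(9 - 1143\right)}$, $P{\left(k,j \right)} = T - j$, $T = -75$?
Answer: $\frac{48040}{5257} + \frac{i \sqrt{15572229}}{5257} \approx 9.1383 + 0.75065 i$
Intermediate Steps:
$P{\left(k,j \right)} = -75 - j$
$s = i \sqrt{15572229}$ ($s = \sqrt{\left(-75 - 66\right) + \left(3827 + 9905\right) \left(9 - 1143\right)} = \sqrt{\left(-75 - 66\right) + 13732 \left(-1134\right)} = \sqrt{-141 - 15572088} = \sqrt{-15572229} = i \sqrt{15572229} \approx 3946.2 i$)
$\frac{s + 48040}{8067 - 2810} = \frac{i \sqrt{15572229} + 48040}{8067 - 2810} = \frac{48040 + i \sqrt{15572229}}{5257} = \left(48040 + i \sqrt{15572229}\right) \frac{1}{5257} = \frac{48040}{5257} + \frac{i \sqrt{15572229}}{5257}$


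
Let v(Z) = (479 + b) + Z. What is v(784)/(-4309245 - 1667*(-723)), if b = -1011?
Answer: -21/258667 ≈ -8.1185e-5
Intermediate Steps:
v(Z) = -532 + Z (v(Z) = (479 - 1011) + Z = -532 + Z)
v(784)/(-4309245 - 1667*(-723)) = (-532 + 784)/(-4309245 - 1667*(-723)) = 252/(-4309245 + 1205241) = 252/(-3104004) = 252*(-1/3104004) = -21/258667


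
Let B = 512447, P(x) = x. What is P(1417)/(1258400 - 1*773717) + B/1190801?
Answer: 250061714318/577161001083 ≈ 0.43326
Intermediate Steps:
P(1417)/(1258400 - 1*773717) + B/1190801 = 1417/(1258400 - 1*773717) + 512447/1190801 = 1417/(1258400 - 773717) + 512447*(1/1190801) = 1417/484683 + 512447/1190801 = 250061714318/577161001083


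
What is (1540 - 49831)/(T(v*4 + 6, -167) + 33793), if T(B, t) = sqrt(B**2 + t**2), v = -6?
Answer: -543965921/380646212 + 16097*sqrt(28213)/380646212 ≈ -1.4220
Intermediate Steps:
(1540 - 49831)/(T(v*4 + 6, -167) + 33793) = (1540 - 49831)/(sqrt((-6*4 + 6)**2 + (-167)**2) + 33793) = -48291/(sqrt((-24 + 6)**2 + 27889) + 33793) = -48291/(sqrt((-18)**2 + 27889) + 33793) = -48291/(sqrt(324 + 27889) + 33793) = -48291/(sqrt(28213) + 33793) = -48291/(33793 + sqrt(28213))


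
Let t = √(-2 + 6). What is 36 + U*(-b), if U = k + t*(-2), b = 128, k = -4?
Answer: 1060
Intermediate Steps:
t = 2 (t = √4 = 2)
U = -8 (U = -4 + 2*(-2) = -4 - 4 = -8)
36 + U*(-b) = 36 - (-8)*128 = 36 - 8*(-128) = 36 + 1024 = 1060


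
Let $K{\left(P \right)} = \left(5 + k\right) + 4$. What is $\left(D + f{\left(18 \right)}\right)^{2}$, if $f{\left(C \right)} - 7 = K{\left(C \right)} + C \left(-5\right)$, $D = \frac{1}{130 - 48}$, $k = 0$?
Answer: $\frac{36808489}{6724} \approx 5474.2$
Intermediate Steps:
$D = \frac{1}{82} \approx 0.012195$
$K{\left(P \right)} = 9$ ($K{\left(P \right)} = \left(5 + 0\right) + 4 = 5 + 4 = 9$)
$f{\left(C \right)} = 16 - 5 C$ ($f{\left(C \right)} = 7 + \left(9 + C \left(-5\right)\right) = 7 - \left(-9 + 5 C\right) = 16 - 5 C$)
$\left(D + f{\left(18 \right)}\right)^{2} = \left(\frac{1}{82} + \left(16 - 90\right)\right)^{2} = \left(\frac{1}{82} - 74\right)^{2} = \left(- \frac{6067}{82}\right)^{2} = \frac{36808489}{6724}$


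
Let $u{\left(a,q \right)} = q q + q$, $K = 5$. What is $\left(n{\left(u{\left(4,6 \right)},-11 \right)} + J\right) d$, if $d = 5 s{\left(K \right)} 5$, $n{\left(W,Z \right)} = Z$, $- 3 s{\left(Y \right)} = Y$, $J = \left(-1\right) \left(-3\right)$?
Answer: $\frac{1000}{3} \approx 333.33$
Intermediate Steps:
$J = 3$
$s{\left(Y \right)} = - \frac{Y}{3}$
$u{\left(a,q \right)} = q + q^{2}$ ($u{\left(a,q \right)} = q^{2} + q = q + q^{2}$)
$d = - \frac{125}{3}$ ($d = 5 \left(\left(- \frac{1}{3}\right) 5\right) 5 = 5 \left(- \frac{5}{3}\right) 5 = \left(- \frac{25}{3}\right) 5 = - \frac{125}{3} \approx -41.667$)
$\left(n{\left(u{\left(4,6 \right)},-11 \right)} + J\right) d = \left(-11 + 3\right) \left(- \frac{125}{3}\right) = \left(-8\right) \left(- \frac{125}{3}\right) = \frac{1000}{3}$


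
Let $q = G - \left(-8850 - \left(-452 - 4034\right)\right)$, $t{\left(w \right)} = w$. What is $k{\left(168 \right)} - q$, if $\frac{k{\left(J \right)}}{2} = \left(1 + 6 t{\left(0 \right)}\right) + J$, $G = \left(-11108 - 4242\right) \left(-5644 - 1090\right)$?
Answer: $-103370926$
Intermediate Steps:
$G = 103366900$ ($G = \left(-15350\right) \left(-6734\right) = 103366900$)
$k{\left(J \right)} = 2 + 2 J$ ($k{\left(J \right)} = 2 \left(\left(1 + 6 \cdot 0\right) + J\right) = 2 \left(\left(1 + 0\right) + J\right) = 2 \left(1 + J\right) = 2 + 2 J$)
$q = 103371264$ ($q = 103366900 - \left(-8850 - \left(-452 - 4034\right)\right) = 103366900 - \left(-8850 - -4486\right) = 103366900 - \left(-8850 + 4486\right) = 103366900 - -4364 = 103366900 + 4364 = 103371264$)
$k{\left(168 \right)} - q = \left(2 + 2 \cdot 168\right) - 103371264 = \left(2 + 336\right) - 103371264 = 338 - 103371264 = -103370926$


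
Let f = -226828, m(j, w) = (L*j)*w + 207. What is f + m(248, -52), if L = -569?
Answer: 7111203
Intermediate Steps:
m(j, w) = 207 - 569*j*w (m(j, w) = (-569*j)*w + 207 = -569*j*w + 207 = 207 - 569*j*w)
f + m(248, -52) = -226828 + (207 - 569*248*(-52)) = -226828 + (207 + 7337824) = -226828 + 7338031 = 7111203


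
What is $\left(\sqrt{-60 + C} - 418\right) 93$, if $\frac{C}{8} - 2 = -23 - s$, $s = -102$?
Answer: $-38874 + 1302 \sqrt{3} \approx -36619.0$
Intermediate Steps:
$C = 648$ ($C = 16 + 8 \left(-23 - -102\right) = 16 + 8 \left(-23 + 102\right) = 16 + 8 \cdot 79 = 16 + 632 = 648$)
$\left(\sqrt{-60 + C} - 418\right) 93 = \left(\sqrt{-60 + 648} - 418\right) 93 = \left(\sqrt{588} - 418\right) 93 = \left(14 \sqrt{3} - 418\right) 93 = \left(-418 + 14 \sqrt{3}\right) 93 = -38874 + 1302 \sqrt{3}$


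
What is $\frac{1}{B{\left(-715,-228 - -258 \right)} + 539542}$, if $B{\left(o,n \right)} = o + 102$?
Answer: $\frac{1}{538929} \approx 1.8555 \cdot 10^{-6}$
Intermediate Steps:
$B{\left(o,n \right)} = 102 + o$
$\frac{1}{B{\left(-715,-228 - -258 \right)} + 539542} = \frac{1}{\left(102 - 715\right) + 539542} = \frac{1}{-613 + 539542} = \frac{1}{538929}$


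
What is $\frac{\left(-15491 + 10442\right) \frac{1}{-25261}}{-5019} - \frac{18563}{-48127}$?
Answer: $\frac{41285371942}{107048767049} \approx 0.38567$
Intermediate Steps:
$\frac{\left(-15491 + 10442\right) \frac{1}{-25261}}{-5019} - \frac{18563}{-48127} = \left(-5049\right) \left(- \frac{1}{25261}\right) \left(- \frac{1}{5019}\right) - - \frac{977}{2533} = \frac{5049}{25261} \left(- \frac{1}{5019}\right) + \frac{977}{2533} = - \frac{1683}{42261653} + \frac{977}{2533} = \frac{41285371942}{107048767049}$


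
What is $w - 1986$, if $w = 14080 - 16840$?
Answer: $-4746$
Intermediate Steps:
$w = -2760$
$w - 1986 = -2760 - 1986 = -4746$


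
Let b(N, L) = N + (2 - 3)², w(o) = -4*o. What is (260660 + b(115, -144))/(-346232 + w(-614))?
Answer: -32597/42972 ≈ -0.75856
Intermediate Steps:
b(N, L) = 1 + N (b(N, L) = N + (-1)² = N + 1 = 1 + N)
(260660 + b(115, -144))/(-346232 + w(-614)) = (260660 + (1 + 115))/(-346232 - 4*(-614)) = (260660 + 116)/(-346232 + 2456) = 260776/(-343776) = 260776*(-1/343776) = -32597/42972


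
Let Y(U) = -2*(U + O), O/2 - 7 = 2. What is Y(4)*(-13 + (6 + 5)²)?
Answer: -4752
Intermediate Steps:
O = 18 (O = 14 + 2*2 = 14 + 4 = 18)
Y(U) = -36 - 2*U (Y(U) = -2*(U + 18) = -2*(18 + U) = -36 - 2*U)
Y(4)*(-13 + (6 + 5)²) = (-36 - 2*4)*(-13 + (6 + 5)²) = (-36 - 8)*(-13 + 11²) = -44*(-13 + 121) = -44*108 = -4752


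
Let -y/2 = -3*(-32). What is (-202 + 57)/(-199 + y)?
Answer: 145/391 ≈ 0.37084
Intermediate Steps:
y = -192 (y = -(-6)*(-32) = -2*96 = -192)
(-202 + 57)/(-199 + y) = (-202 + 57)/(-199 - 192) = -145/(-391) = -145*(-1/391) = 145/391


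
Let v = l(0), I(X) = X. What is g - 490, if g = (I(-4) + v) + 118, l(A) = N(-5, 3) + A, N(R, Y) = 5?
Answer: -371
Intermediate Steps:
l(A) = 5 + A
v = 5 (v = 5 + 0 = 5)
g = 119 (g = (-4 + 5) + 118 = 1 + 118 = 119)
g - 490 = 119 - 490 = -371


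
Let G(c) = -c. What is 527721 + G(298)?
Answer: 527423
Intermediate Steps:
527721 + G(298) = 527721 - 1*298 = 527721 - 298 = 527423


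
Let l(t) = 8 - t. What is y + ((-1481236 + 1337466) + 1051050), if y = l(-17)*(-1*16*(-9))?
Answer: 910880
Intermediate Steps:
y = 3600 (y = (8 - 1*(-17))*(-1*16*(-9)) = (8 + 17)*(-16*(-9)) = 25*144 = 3600)
y + ((-1481236 + 1337466) + 1051050) = 3600 + ((-1481236 + 1337466) + 1051050) = 3600 + (-143770 + 1051050) = 3600 + 907280 = 910880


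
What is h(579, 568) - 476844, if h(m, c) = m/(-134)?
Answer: -63897675/134 ≈ -4.7685e+5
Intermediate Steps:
h(m, c) = -m/134 (h(m, c) = m*(-1/134) = -m/134)
h(579, 568) - 476844 = -1/134*579 - 476844 = -579/134 - 476844 = -63897675/134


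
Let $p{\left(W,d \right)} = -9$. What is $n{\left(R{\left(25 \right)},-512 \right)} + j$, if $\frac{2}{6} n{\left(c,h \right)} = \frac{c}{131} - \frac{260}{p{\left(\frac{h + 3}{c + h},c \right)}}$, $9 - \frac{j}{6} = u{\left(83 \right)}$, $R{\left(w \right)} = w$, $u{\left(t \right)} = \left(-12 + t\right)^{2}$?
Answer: $- \frac{11831171}{393} \approx -30105.0$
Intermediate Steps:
$j = -30192$ ($j = 54 - 6 \left(-12 + 83\right)^{2} = 54 - 6 \cdot 71^{2} = 54 - 30246 = -30192$)
$n{\left(c,h \right)} = \frac{260}{3} + \frac{3 c}{131}$ ($n{\left(c,h \right)} = 3 \left(\frac{c}{131} - \frac{260}{-9}\right) = 3 \left(c \frac{1}{131} - - \frac{260}{9}\right) = 3 \left(\frac{c}{131} + \frac{260}{9}\right) = 3 \left(\frac{260}{9} + \frac{c}{131}\right) = \frac{260}{3} + \frac{3 c}{131}$)
$n{\left(R{\left(25 \right)},-512 \right)} + j = \left(\frac{260}{3} + \frac{3}{131} \cdot 25\right) - 30192 = \left(\frac{260}{3} + \frac{75}{131}\right) - 30192 = \frac{34285}{393} - 30192 = - \frac{11831171}{393}$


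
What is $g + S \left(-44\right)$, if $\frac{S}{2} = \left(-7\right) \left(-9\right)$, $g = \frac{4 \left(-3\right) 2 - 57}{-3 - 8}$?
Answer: $- \frac{60903}{11} \approx -5536.6$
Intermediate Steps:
$g = \frac{81}{11}$ ($g = \frac{\left(-12\right) 2 - 57}{-11} = \left(-24 - 57\right) \left(- \frac{1}{11}\right) = \left(-81\right) \left(- \frac{1}{11}\right) = \frac{81}{11} \approx 7.3636$)
$S = 126$ ($S = 2 \left(\left(-7\right) \left(-9\right)\right) = 2 \cdot 63 = 126$)
$g + S \left(-44\right) = \frac{81}{11} + 126 \left(-44\right) = \frac{81}{11} - 5544 = - \frac{60903}{11}$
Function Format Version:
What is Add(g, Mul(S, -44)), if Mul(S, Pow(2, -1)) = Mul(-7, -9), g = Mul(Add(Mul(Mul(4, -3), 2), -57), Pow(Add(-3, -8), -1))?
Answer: Rational(-60903, 11) ≈ -5536.6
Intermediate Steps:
g = Rational(81, 11) (g = Mul(Add(Mul(-12, 2), -57), Pow(-11, -1)) = Mul(Add(-24, -57), Rational(-1, 11)) = Mul(-81, Rational(-1, 11)) = Rational(81, 11) ≈ 7.3636)
S = 126 (S = Mul(2, Mul(-7, -9)) = Mul(2, 63) = 126)
Add(g, Mul(S, -44)) = Add(Rational(81, 11), Mul(126, -44)) = Add(Rational(81, 11), -5544) = Rational(-60903, 11)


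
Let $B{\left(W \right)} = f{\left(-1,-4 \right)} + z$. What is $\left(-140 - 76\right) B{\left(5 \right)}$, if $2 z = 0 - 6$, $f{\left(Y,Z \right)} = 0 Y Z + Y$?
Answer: $864$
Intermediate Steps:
$f{\left(Y,Z \right)} = Y$ ($f{\left(Y,Z \right)} = 0 Z + Y = 0 + Y = Y$)
$z = -3$ ($z = \frac{0 - 6}{2} = \frac{1}{2} \left(-6\right) = -3$)
$B{\left(W \right)} = -4$ ($B{\left(W \right)} = -1 - 3 = -4$)
$\left(-140 - 76\right) B{\left(5 \right)} = \left(-140 - 76\right) \left(-4\right) = \left(-216\right) \left(-4\right) = 864$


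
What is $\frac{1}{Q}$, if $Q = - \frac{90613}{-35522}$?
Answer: $\frac{35522}{90613} \approx 0.39202$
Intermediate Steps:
$Q = \frac{90613}{35522}$ ($Q = - \frac{90613 \left(-1\right)}{35522} = \left(-1\right) \left(- \frac{90613}{35522}\right) = \frac{90613}{35522} \approx 2.5509$)
$\frac{1}{Q} = \frac{1}{\frac{90613}{35522}} = \frac{35522}{90613}$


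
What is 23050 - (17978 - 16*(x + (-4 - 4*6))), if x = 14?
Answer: 4848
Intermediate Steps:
23050 - (17978 - 16*(x + (-4 - 4*6))) = 23050 - (17978 - 16*(14 + (-4 - 4*6))) = 23050 - (17978 - 16*(14 + (-4 - 24))) = 23050 - (17978 - 16*(14 - 28)) = 23050 - (17978 - 16*(-14)) = 23050 - (17978 + 224) = 23050 - 1*18202 = 23050 - 18202 = 4848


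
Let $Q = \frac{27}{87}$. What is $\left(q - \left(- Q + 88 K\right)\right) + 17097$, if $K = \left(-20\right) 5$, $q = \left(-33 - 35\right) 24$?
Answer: $\frac{703694}{29} \approx 24265.0$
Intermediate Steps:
$q = -1632$ ($q = \left(-68\right) 24 = -1632$)
$K = -100$
$Q = \frac{9}{29}$ ($Q = 27 \cdot \frac{1}{87} = \frac{9}{29} \approx 0.31034$)
$\left(q - \left(- Q + 88 K\right)\right) + 17097 = \left(-1632 + \left(\left(-88\right) \left(-100\right) + \frac{9}{29}\right)\right) + 17097 = \left(-1632 + \left(8800 + \frac{9}{29}\right)\right) + 17097 = \left(-1632 + \frac{255209}{29}\right) + 17097 = \frac{207881}{29} + 17097 = \frac{703694}{29}$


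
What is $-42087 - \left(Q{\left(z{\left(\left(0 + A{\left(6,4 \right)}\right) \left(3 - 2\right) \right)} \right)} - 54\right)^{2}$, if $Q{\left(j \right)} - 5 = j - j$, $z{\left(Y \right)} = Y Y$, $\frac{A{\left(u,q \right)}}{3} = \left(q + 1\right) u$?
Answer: $-44488$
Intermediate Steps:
$A{\left(u,q \right)} = 3 u \left(1 + q\right)$ ($A{\left(u,q \right)} = 3 \left(q + 1\right) u = 3 \left(1 + q\right) u = 3 u \left(1 + q\right)$)
$z{\left(Y \right)} = Y^{2}$
$Q{\left(j \right)} = 5$ ($Q{\left(j \right)} = 5 + \left(j - j\right) = 5 + 0 = 5$)
$-42087 - \left(Q{\left(z{\left(\left(0 + A{\left(6,4 \right)}\right) \left(3 - 2\right) \right)} \right)} - 54\right)^{2} = -42087 - \left(5 - 54\right)^{2} = -42087 - \left(-49\right)^{2} = -42087 - 2401 = -44488$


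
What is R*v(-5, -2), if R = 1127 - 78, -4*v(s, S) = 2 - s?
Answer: -7343/4 ≈ -1835.8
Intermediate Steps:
v(s, S) = -½ + s/4 (v(s, S) = -(2 - s)/4 = -½ + s/4)
R = 1049
R*v(-5, -2) = 1049*(-½ + (¼)*(-5)) = 1049*(-½ - 5/4) = 1049*(-7/4) = -7343/4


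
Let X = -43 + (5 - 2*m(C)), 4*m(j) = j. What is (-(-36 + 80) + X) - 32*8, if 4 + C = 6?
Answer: -339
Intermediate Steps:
C = 2 (C = -4 + 6 = 2)
m(j) = j/4
X = -39 (X = -43 + (5 - 2/2) = -43 + (5 - 2*½) = -43 + (5 - 1) = -43 + 4 = -39)
(-(-36 + 80) + X) - 32*8 = (-(-36 + 80) - 39) - 32*8 = (-1*44 - 39) - 256 = (-44 - 39) - 256 = -83 - 256 = -339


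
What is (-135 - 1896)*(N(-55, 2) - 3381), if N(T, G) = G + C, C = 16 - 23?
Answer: 6876966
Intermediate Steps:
C = -7
N(T, G) = -7 + G (N(T, G) = G - 7 = -7 + G)
(-135 - 1896)*(N(-55, 2) - 3381) = (-135 - 1896)*((-7 + 2) - 3381) = -2031*(-5 - 3381) = -2031*(-3386) = 6876966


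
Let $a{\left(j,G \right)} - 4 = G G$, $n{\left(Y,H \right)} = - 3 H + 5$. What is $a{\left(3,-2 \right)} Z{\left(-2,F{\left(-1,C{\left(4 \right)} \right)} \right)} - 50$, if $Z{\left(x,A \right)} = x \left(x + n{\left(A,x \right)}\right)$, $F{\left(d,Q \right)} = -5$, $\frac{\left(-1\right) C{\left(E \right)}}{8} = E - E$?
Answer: $-194$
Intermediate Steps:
$C{\left(E \right)} = 0$ ($C{\left(E \right)} = - 8 \left(E - E\right) = \left(-8\right) 0 = 0$)
$n{\left(Y,H \right)} = 5 - 3 H$
$Z{\left(x,A \right)} = x \left(5 - 2 x\right)$ ($Z{\left(x,A \right)} = x \left(x - \left(-5 + 3 x\right)\right) = x \left(5 - 2 x\right)$)
$a{\left(j,G \right)} = 4 + G^{2}$ ($a{\left(j,G \right)} = 4 + G G = 4 + G^{2}$)
$a{\left(3,-2 \right)} Z{\left(-2,F{\left(-1,C{\left(4 \right)} \right)} \right)} - 50 = \left(4 + \left(-2\right)^{2}\right) \left(- 2 \left(5 - -4\right)\right) - 50 = \left(4 + 4\right) \left(- 2 \left(5 + 4\right)\right) - 50 = 8 \left(\left(-2\right) 9\right) - 50 = 8 \left(-18\right) - 50 = -144 - 50 = -194$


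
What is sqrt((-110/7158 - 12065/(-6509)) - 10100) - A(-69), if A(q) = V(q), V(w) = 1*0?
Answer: 2*I*sqrt(1370043235302266265)/23295711 ≈ 100.49*I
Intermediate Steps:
V(w) = 0
A(q) = 0
sqrt((-110/7158 - 12065/(-6509)) - 10100) - A(-69) = sqrt((-110/7158 - 12065/(-6509)) - 10100) - 1*0 = sqrt((-110*1/7158 - 12065*(-1/6509)) - 10100) + 0 = sqrt((-55/3579 + 12065/6509) - 10100) + 0 = sqrt(42822640/23295711 - 10100) + 0 = sqrt(-235243858460/23295711) + 0 = 2*I*sqrt(1370043235302266265)/23295711 + 0 = 2*I*sqrt(1370043235302266265)/23295711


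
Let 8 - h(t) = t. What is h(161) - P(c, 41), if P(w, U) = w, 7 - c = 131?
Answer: -29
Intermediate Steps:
c = -124 (c = 7 - 1*131 = 7 - 131 = -124)
h(t) = 8 - t
h(161) - P(c, 41) = (8 - 1*161) - 1*(-124) = (8 - 161) + 124 = -153 + 124 = -29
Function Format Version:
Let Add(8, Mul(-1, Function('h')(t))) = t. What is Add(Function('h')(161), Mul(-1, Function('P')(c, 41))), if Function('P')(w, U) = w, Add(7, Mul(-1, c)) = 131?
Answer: -29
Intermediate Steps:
c = -124 (c = Add(7, Mul(-1, 131)) = Add(7, -131) = -124)
Function('h')(t) = Add(8, Mul(-1, t))
Add(Function('h')(161), Mul(-1, Function('P')(c, 41))) = Add(Add(8, Mul(-1, 161)), Mul(-1, -124)) = Add(Add(8, -161), 124) = Add(-153, 124) = -29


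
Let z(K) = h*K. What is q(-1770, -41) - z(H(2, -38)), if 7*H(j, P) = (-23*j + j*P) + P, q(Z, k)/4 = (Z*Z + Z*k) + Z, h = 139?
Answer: 89725840/7 ≈ 1.2818e+7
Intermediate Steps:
q(Z, k) = 4*Z + 4*Z**2 + 4*Z*k (q(Z, k) = 4*((Z*Z + Z*k) + Z) = 4*((Z**2 + Z*k) + Z) = 4*(Z + Z**2 + Z*k) = 4*Z + 4*Z**2 + 4*Z*k)
H(j, P) = -23*j/7 + P/7 + P*j/7 (H(j, P) = ((-23*j + j*P) + P)/7 = ((-23*j + P*j) + P)/7 = (P - 23*j + P*j)/7 = -23*j/7 + P/7 + P*j/7)
z(K) = 139*K
q(-1770, -41) - z(H(2, -38)) = 4*(-1770)*(1 - 1770 - 41) - 139*(-23/7*2 + (1/7)*(-38) + (1/7)*(-38)*2) = 4*(-1770)*(-1810) - 139*(-46/7 - 38/7 - 76/7) = 12814800 - 139*(-160)/7 = 12814800 - 1*(-22240/7) = 12814800 + 22240/7 = 89725840/7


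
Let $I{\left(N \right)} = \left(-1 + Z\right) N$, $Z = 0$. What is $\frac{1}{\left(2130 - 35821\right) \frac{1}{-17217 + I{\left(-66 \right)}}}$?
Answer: $\frac{17151}{33691} \approx 0.50907$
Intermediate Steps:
$I{\left(N \right)} = - N$ ($I{\left(N \right)} = \left(-1 + 0\right) N = - N$)
$\frac{1}{\left(2130 - 35821\right) \frac{1}{-17217 + I{\left(-66 \right)}}} = \frac{1}{\left(2130 - 35821\right) \frac{1}{-17217 - -66}} = \frac{1}{\left(-33691\right) \frac{1}{-17217 + 66}} = \frac{1}{\left(-33691\right) \frac{1}{-17151}} = \frac{1}{\left(-33691\right) \left(- \frac{1}{17151}\right)} = \frac{1}{\frac{33691}{17151}} = \frac{17151}{33691}$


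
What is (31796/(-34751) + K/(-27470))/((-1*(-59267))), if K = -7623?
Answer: -608529247/56576869091990 ≈ -1.0756e-5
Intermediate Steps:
(31796/(-34751) + K/(-27470))/((-1*(-59267))) = (31796/(-34751) - 7623/(-27470))/((-1*(-59267))) = (31796*(-1/34751) - 7623*(-1/27470))/59267 = (-31796/34751 + 7623/27470)*(1/59267) = -608529247/954609970*1/59267 = -608529247/56576869091990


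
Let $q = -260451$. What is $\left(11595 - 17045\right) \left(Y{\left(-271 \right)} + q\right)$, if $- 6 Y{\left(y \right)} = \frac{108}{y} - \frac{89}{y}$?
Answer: $\frac{1154019261575}{813} \approx 1.4195 \cdot 10^{9}$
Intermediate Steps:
$Y{\left(y \right)} = - \frac{19}{6 y}$ ($Y{\left(y \right)} = - \frac{\frac{108}{y} - \frac{89}{y}}{6} = - \frac{19 \frac{1}{y}}{6} = - \frac{19}{6 y}$)
$\left(11595 - 17045\right) \left(Y{\left(-271 \right)} + q\right) = \left(11595 - 17045\right) \left(- \frac{19}{6 \left(-271\right)} - 260451\right) = - 5450 \left(\left(- \frac{19}{6}\right) \left(- \frac{1}{271}\right) - 260451\right) = - 5450 \left(\frac{19}{1626} - 260451\right) = \left(-5450\right) \left(- \frac{423493307}{1626}\right) = \frac{1154019261575}{813}$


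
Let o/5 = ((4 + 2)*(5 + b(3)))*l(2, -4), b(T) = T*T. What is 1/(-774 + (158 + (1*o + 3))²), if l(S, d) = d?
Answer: 1/2306587 ≈ 4.3354e-7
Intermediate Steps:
b(T) = T²
o = -1680 (o = 5*(((4 + 2)*(5 + 3²))*(-4)) = 5*((6*(5 + 9))*(-4)) = 5*((6*14)*(-4)) = 5*(84*(-4)) = 5*(-336) = -1680)
1/(-774 + (158 + (1*o + 3))²) = 1/(-774 + (158 + (1*(-1680) + 3))²) = 1/(-774 + (158 + (-1680 + 3))²) = 1/(-774 + (158 - 1677)²) = 1/(-774 + (-1519)²) = 1/(-774 + 2307361) = 1/2306587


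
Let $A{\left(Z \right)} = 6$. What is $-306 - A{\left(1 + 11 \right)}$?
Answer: $-312$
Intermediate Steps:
$-306 - A{\left(1 + 11 \right)} = -306 - 6 = -312$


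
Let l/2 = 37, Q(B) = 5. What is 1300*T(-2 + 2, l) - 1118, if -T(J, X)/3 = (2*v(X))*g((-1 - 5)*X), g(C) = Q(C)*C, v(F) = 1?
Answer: 17314882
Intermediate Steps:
l = 74 (l = 2*37 = 74)
g(C) = 5*C
T(J, X) = 180*X (T(J, X) = -3*2*1*5*((-1 - 5)*X) = -6*5*(-6*X) = -6*(-30*X) = -(-180)*X = 180*X)
1300*T(-2 + 2, l) - 1118 = 1300*(180*74) - 1118 = 1300*13320 - 1118 = 17316000 - 1118 = 17314882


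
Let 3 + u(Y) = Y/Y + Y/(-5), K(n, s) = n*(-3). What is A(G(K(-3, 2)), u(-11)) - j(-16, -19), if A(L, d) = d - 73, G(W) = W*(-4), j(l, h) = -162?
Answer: 446/5 ≈ 89.200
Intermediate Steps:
K(n, s) = -3*n
u(Y) = -2 - Y/5 (u(Y) = -3 + (Y/Y + Y/(-5)) = -3 + (1 + Y*(-⅕)) = -3 + (1 - Y/5) = -2 - Y/5)
G(W) = -4*W
A(L, d) = -73 + d
A(G(K(-3, 2)), u(-11)) - j(-16, -19) = (-73 + (-2 - ⅕*(-11))) - 1*(-162) = (-73 + (-2 + 11/5)) + 162 = (-73 + ⅕) + 162 = -364/5 + 162 = 446/5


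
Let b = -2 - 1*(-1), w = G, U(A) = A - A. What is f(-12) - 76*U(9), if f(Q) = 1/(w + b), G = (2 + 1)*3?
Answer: 1/8 ≈ 0.12500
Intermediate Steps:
U(A) = 0
G = 9 (G = 3*3 = 9)
w = 9
b = -1 (b = -2 + 1 = -1)
f(Q) = 1/8 (f(Q) = 1/(9 - 1) = 1/8)
f(-12) - 76*U(9) = 1/8 - 76*0 = 1/8 + 0 = 1/8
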